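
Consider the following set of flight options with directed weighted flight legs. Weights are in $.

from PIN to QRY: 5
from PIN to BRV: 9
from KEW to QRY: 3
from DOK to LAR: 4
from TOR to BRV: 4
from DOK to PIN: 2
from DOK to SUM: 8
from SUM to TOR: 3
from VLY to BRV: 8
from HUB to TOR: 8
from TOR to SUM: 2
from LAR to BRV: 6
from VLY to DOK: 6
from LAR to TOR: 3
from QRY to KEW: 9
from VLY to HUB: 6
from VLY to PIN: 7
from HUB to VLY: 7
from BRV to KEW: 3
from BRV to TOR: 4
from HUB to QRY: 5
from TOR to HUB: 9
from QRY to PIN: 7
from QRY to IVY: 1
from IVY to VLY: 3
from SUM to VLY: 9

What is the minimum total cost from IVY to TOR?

Candidate routes:
IVY → VLY → DOK → SUM → TOR: 3+6+8+3 = 20
IVY → VLY → DOK → LAR → TOR: 3+6+4+3 = 16
IVY → VLY → BRV → TOR: 3+8+4 = 15
IVY → VLY → HUB → TOR: 3+6+8 = 17
Cheapest is IVY → VLY → BRV → TOR at $15.

$15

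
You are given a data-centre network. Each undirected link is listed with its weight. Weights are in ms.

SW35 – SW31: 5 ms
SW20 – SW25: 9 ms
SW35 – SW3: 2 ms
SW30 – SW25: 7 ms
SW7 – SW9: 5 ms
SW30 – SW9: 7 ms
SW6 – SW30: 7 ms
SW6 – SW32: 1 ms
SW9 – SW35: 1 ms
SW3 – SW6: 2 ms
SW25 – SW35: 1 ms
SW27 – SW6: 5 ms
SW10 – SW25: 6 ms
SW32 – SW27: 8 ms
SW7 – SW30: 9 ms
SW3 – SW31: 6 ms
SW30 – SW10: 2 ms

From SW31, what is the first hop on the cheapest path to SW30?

Enumerating some paths:
SW31–SW35–SW25–SW10–SW30: 5+1+6+2 = 14
SW31–SW35–SW9–SW30: 5+1+7 = 13
Cheapest is SW31–SW35–SW9–SW30 at 13 ms.
So from SW31 the first move is to SW35.

SW35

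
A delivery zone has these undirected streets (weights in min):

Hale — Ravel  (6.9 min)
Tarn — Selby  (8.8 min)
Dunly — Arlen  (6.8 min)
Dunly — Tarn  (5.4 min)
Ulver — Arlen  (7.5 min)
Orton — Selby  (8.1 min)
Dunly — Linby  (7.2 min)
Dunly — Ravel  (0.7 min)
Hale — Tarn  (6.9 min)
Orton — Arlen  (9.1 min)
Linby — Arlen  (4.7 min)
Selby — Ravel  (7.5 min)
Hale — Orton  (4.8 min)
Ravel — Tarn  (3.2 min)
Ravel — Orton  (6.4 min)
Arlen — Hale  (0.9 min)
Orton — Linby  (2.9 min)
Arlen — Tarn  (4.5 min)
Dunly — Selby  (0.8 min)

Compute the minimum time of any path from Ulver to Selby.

Compare a few routes:
Ulver–Arlen–Tarn–Ravel–Dunly–Selby: 7.5+4.5+3.2+0.7+0.8 = 16.7
Ulver–Arlen–Dunly–Selby: 7.5+6.8+0.8 = 15.1
Cheapest is Ulver–Arlen–Dunly–Selby at 15.1 min.

15.1 min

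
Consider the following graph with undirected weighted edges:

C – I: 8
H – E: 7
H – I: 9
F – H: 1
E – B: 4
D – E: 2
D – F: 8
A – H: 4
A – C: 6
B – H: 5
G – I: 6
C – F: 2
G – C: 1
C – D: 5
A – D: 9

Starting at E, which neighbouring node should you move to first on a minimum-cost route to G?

Enumerating some paths:
E - H - F - C - G: 7+1+2+1 = 11
E - D - C - G: 2+5+1 = 8
The minimum is 8 via E - D - C - G.
So from E the first move is to D.

D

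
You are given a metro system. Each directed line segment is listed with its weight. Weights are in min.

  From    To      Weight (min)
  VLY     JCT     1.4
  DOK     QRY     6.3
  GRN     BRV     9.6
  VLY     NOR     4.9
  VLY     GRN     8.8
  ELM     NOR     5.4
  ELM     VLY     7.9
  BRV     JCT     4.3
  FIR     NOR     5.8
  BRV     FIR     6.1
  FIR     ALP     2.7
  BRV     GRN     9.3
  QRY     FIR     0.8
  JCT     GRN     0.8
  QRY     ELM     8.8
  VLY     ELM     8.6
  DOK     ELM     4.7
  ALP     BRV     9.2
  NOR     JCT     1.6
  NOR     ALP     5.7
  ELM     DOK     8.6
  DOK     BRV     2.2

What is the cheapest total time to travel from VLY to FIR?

Settle nodes by increasing distance from VLY:
VLY: 0
JCT: 1.4  (via VLY)
GRN: 2.2  (via JCT)
NOR: 4.9  (via VLY)
ELM: 8.6  (via VLY)
ALP: 10.6  (via NOR)
BRV: 11.8  (via GRN)
DOK: 17.2  (via ELM)
FIR: 17.9  (via BRV)
Shortest route: VLY → JCT → GRN → BRV → FIR = 17.9 min.

17.9 min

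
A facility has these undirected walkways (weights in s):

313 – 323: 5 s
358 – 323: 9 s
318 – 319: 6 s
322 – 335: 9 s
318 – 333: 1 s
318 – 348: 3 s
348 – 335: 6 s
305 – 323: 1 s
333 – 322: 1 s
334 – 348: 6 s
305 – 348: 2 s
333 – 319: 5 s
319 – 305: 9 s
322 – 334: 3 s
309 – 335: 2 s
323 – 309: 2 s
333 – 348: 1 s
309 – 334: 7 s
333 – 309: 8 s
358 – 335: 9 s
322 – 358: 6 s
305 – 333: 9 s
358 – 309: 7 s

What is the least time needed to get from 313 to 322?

Shortest distances from 313:
313: 0
323: 5  (via 313)
305: 6  (via 323)
309: 7  (via 323)
348: 8  (via 305)
335: 9  (via 309)
333: 9  (via 348)
322: 10  (via 333)
Shortest route: 313–323–305–348–333–322 = 10 s.

10 s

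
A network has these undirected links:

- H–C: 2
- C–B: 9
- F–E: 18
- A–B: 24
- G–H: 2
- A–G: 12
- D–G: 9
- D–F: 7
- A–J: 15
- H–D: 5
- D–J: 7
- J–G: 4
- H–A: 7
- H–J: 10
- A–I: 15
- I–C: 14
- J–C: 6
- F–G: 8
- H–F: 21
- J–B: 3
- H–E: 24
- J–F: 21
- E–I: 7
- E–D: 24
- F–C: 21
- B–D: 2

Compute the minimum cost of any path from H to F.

10

Shortest distances from H:
H: 0
C: 2  (via H)
G: 2  (via H)
D: 5  (via H)
J: 6  (via G)
A: 7  (via H)
B: 7  (via D)
F: 10  (via G)
Shortest route: H–G–F = 10.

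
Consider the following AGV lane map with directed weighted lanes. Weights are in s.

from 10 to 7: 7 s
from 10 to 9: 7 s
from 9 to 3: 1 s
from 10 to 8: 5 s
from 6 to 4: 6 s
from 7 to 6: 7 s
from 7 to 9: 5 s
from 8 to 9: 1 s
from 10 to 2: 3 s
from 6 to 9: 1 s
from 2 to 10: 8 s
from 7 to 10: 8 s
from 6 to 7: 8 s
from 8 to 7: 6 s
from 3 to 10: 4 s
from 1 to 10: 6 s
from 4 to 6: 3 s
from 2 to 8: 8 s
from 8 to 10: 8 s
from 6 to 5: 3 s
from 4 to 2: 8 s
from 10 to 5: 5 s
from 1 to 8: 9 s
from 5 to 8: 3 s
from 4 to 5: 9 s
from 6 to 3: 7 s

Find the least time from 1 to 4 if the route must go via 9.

35 s

Best 1 to 9: 1 → 8 → 9 costing 10
Best 9 to 4: 9 → 3 → 10 → 7 → 6 → 4 costing 25
Total via 9: 10 + 25 = 35 s.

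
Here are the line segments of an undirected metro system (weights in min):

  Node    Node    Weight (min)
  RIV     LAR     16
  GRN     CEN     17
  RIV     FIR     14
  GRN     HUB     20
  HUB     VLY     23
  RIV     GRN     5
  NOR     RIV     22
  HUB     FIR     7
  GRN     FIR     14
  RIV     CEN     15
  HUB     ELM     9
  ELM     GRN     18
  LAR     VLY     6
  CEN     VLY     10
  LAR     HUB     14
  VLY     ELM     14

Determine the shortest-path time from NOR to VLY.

44 min

Running Dijkstra from NOR:
NOR: 0
RIV: 22  (via NOR)
GRN: 27  (via RIV)
FIR: 36  (via RIV)
CEN: 37  (via RIV)
LAR: 38  (via RIV)
HUB: 43  (via FIR)
VLY: 44  (via LAR)
Shortest route: NOR–RIV–LAR–VLY = 44 min.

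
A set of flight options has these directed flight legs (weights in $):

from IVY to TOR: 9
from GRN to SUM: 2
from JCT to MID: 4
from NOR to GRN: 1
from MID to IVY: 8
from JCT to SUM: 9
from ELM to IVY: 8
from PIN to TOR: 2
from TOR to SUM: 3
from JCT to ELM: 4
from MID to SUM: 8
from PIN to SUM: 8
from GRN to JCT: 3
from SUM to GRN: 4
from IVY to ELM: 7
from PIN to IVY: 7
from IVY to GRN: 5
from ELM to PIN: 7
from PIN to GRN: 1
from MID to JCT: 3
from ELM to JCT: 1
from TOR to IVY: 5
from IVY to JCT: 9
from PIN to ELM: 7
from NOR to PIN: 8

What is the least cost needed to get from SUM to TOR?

$20

Shortest distances from SUM:
SUM: 0
GRN: 4  (via SUM)
JCT: 7  (via GRN)
ELM: 11  (via JCT)
MID: 11  (via JCT)
PIN: 18  (via ELM)
IVY: 19  (via ELM)
TOR: 20  (via PIN)
Shortest route: SUM → GRN → JCT → ELM → PIN → TOR = $20.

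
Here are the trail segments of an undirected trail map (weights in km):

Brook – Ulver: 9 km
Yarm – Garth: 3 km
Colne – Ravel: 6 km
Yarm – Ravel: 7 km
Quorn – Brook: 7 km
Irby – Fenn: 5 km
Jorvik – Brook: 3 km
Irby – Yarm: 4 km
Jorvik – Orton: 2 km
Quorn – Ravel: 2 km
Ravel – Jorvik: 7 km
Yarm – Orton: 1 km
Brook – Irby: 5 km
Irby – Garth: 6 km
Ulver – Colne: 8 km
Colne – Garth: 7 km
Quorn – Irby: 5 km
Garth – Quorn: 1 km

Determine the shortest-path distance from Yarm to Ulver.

15 km

Settle nodes by increasing distance from Yarm:
Yarm: 0
Orton: 1  (via Yarm)
Jorvik: 3  (via Orton)
Garth: 3  (via Yarm)
Quorn: 4  (via Garth)
Irby: 4  (via Yarm)
Brook: 6  (via Jorvik)
Ravel: 6  (via Quorn)
Fenn: 9  (via Irby)
Colne: 10  (via Garth)
Ulver: 15  (via Brook)
Shortest route: Yarm → Orton → Jorvik → Brook → Ulver = 15 km.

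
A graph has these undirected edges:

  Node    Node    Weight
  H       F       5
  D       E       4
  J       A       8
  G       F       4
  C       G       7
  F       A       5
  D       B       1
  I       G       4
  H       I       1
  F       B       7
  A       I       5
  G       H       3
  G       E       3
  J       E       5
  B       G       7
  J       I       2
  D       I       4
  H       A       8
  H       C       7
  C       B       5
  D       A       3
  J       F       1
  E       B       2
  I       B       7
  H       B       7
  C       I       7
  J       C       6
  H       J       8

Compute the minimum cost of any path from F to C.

Enumerating some paths:
F - J - I - C: 1+2+7 = 10
F - J - C: 1+6 = 7
The minimum is 7 via F - J - C.

7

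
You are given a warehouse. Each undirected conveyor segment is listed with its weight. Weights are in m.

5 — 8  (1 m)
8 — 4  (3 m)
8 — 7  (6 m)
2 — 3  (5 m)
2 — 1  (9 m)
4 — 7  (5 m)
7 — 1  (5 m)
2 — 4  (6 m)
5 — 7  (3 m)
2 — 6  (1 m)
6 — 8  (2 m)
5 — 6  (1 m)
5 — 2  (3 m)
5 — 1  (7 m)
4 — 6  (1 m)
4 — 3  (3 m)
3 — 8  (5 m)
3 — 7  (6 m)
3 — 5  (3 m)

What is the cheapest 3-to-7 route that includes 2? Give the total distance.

Best 3 to 2: 3–2 costing 5
Shortest 2→7: 2–6–5–7 = 5
Total via 2: 5 + 5 = 10 m.

10 m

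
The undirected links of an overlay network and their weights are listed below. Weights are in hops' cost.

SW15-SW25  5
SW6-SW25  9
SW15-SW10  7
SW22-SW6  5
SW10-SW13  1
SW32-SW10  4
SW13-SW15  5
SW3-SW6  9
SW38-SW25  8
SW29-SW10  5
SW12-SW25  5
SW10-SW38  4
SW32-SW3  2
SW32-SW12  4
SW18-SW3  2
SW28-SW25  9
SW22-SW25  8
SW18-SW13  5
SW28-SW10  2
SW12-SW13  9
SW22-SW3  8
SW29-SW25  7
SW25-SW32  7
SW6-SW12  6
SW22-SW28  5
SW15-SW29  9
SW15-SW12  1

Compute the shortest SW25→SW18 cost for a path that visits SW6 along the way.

20 hops' cost

Best SW25 to SW6: SW25 → SW6 costing 9
Best SW6 to SW18: SW6 → SW3 → SW18 costing 11
Total via SW6: 9 + 11 = 20 hops' cost.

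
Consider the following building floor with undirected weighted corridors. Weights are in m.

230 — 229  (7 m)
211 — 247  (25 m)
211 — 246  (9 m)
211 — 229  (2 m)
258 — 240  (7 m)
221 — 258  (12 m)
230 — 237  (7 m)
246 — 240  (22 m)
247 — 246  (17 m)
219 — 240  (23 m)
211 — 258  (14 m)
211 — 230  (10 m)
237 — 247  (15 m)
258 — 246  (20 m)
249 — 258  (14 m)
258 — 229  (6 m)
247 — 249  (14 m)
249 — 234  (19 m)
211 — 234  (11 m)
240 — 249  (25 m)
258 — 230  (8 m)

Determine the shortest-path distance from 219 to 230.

Settle nodes by increasing distance from 219:
219: 0
240: 23  (via 219)
258: 30  (via 240)
229: 36  (via 258)
230: 38  (via 258)
Shortest route: 219 → 240 → 258 → 230 = 38 m.

38 m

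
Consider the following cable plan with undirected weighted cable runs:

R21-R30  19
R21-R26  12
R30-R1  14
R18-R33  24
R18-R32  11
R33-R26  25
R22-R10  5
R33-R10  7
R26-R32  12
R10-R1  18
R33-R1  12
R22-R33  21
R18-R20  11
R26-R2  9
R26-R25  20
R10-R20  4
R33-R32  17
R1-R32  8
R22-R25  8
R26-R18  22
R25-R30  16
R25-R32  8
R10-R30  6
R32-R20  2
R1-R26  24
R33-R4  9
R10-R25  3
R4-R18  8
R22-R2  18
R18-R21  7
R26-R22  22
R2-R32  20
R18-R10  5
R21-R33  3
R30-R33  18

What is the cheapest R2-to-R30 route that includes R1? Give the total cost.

Shortest R2→R1: R2–R32–R1 = 28
Best R1 to R30: R1–R30 costing 14
Total via R1: 28 + 14 = 42.

42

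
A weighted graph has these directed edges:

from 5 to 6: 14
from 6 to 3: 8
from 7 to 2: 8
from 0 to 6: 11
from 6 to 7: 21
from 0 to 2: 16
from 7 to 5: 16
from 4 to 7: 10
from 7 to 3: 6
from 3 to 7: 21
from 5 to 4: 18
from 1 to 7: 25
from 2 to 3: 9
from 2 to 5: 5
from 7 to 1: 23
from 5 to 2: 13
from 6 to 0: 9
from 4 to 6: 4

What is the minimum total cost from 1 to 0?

Candidate routes:
1–7–2–5–6–0: 25+8+5+14+9 = 61
1–7–5–6–0: 25+16+14+9 = 64
1–7–5–4–6–0: 25+16+18+4+9 = 72
1–7–2–5–4–6–0: 25+8+5+18+4+9 = 69
The minimum is 61 via 1–7–2–5–6–0.

61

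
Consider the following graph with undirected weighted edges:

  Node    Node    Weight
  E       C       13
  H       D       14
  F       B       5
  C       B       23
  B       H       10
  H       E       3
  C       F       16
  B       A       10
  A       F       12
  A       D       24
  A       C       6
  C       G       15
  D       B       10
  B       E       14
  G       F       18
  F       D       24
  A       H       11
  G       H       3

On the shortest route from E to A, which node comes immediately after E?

Compare a few routes:
E - B - A: 14+10 = 24
E - H - B - A: 3+10+10 = 23
E - H - A: 3+11 = 14
E - C - A: 13+6 = 19
The minimum is 14 via E - H - A.
So from E the first move is to H.

H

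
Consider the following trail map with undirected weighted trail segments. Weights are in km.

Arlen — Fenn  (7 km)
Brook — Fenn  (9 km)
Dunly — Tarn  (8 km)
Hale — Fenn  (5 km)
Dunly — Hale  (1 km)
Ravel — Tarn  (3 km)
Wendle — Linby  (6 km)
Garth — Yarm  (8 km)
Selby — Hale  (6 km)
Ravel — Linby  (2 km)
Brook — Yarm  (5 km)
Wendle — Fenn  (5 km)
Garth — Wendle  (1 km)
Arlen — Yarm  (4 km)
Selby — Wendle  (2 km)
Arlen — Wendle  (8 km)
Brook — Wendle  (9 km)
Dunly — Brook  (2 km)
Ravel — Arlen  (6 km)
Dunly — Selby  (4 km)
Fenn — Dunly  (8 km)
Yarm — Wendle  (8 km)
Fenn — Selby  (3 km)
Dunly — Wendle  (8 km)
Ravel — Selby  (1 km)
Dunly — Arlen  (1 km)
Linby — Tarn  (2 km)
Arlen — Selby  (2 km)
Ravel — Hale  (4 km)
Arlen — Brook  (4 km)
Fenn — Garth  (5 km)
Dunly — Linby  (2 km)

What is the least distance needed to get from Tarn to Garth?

Compare a few routes:
Tarn–Linby–Ravel–Selby–Wendle–Garth: 2+2+1+2+1 = 8
Tarn–Linby–Dunly–Arlen–Selby–Wendle–Garth: 2+2+1+2+2+1 = 10
Tarn–Ravel–Selby–Wendle–Garth: 3+1+2+1 = 7
Tarn–Linby–Wendle–Garth: 2+6+1 = 9
Cheapest is Tarn–Ravel–Selby–Wendle–Garth at 7 km.

7 km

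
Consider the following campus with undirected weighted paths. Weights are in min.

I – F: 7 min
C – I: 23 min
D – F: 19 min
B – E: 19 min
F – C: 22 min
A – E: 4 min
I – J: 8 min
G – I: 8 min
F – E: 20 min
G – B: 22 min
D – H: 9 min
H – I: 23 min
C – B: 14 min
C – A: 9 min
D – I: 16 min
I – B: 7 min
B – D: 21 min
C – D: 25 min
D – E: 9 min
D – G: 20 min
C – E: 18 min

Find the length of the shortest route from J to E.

Running Dijkstra from J:
J: 0
I: 8  (via J)
B: 15  (via I)
F: 15  (via I)
G: 16  (via I)
D: 24  (via I)
C: 29  (via B)
H: 31  (via I)
E: 33  (via D)
Shortest route: J → I → D → E = 33 min.

33 min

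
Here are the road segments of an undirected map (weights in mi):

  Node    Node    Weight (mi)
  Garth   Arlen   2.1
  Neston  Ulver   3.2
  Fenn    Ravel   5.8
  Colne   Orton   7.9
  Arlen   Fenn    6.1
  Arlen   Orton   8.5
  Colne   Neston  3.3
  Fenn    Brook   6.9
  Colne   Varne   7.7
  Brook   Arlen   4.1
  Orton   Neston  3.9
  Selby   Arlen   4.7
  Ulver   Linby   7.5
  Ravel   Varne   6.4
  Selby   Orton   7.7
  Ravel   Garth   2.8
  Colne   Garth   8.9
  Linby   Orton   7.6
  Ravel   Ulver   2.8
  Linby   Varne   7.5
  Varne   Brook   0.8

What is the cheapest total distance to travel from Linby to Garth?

13.1 mi

Settle nodes by increasing distance from Linby:
Linby: 0
Varne: 7.5  (via Linby)
Ulver: 7.5  (via Linby)
Orton: 7.6  (via Linby)
Brook: 8.3  (via Varne)
Ravel: 10.3  (via Ulver)
Neston: 10.7  (via Ulver)
Arlen: 12.4  (via Brook)
Garth: 13.1  (via Ravel)
Shortest route: Linby → Ulver → Ravel → Garth = 13.1 mi.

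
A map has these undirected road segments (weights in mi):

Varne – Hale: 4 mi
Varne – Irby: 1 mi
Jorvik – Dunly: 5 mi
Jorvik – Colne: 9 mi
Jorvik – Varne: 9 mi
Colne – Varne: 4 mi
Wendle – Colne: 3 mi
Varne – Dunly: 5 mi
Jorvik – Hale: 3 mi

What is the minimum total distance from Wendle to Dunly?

Running Dijkstra from Wendle:
Wendle: 0
Colne: 3  (via Wendle)
Varne: 7  (via Colne)
Irby: 8  (via Varne)
Hale: 11  (via Varne)
Dunly: 12  (via Varne)
Shortest route: Wendle → Colne → Varne → Dunly = 12 mi.

12 mi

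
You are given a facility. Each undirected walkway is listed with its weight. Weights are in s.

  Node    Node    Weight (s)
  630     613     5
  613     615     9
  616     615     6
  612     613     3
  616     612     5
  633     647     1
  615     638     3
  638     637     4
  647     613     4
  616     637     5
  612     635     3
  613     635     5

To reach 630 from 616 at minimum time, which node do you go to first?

Candidate routes:
616 → 637 → 638 → 615 → 613 → 630: 5+4+3+9+5 = 26
616 → 612 → 613 → 630: 5+3+5 = 13
616 → 615 → 613 → 630: 6+9+5 = 20
616 → 612 → 635 → 613 → 630: 5+3+5+5 = 18
Cheapest is 616 → 612 → 613 → 630 at 13 s.
So from 616 the first move is to 612.

612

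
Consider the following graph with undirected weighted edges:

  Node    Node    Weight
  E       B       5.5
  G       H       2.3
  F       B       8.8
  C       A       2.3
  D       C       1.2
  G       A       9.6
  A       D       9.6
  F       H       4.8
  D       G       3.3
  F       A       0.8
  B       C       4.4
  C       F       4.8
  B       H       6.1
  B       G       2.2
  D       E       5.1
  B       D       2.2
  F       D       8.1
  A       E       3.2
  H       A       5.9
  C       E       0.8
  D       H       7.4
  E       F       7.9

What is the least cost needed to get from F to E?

Compare a few routes:
F–C–E: 4.8+0.8 = 5.6
F–A–C–E: 0.8+2.3+0.8 = 3.9
F–A–E: 0.8+3.2 = 4
The minimum is 3.9 via F–A–C–E.

3.9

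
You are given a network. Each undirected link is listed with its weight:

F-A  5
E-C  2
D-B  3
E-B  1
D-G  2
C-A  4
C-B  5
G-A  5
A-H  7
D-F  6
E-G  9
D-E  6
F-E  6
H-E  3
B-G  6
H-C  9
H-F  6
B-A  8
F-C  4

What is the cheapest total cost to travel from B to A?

Shortest distances from B:
B: 0
E: 1  (via B)
C: 3  (via E)
D: 3  (via B)
H: 4  (via E)
G: 5  (via D)
A: 7  (via C)
Shortest route: B → E → C → A = 7.

7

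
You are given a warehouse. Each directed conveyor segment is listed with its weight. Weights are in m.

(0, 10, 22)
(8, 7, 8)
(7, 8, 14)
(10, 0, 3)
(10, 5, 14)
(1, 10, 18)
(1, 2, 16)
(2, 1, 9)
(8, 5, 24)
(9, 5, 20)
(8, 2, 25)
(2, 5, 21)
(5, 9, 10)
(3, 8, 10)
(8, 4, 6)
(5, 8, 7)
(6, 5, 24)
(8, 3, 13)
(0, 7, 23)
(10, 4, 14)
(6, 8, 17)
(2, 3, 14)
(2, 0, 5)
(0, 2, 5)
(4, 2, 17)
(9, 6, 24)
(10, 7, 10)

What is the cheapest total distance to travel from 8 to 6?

Settle nodes by increasing distance from 8:
8: 0
4: 6  (via 8)
7: 8  (via 8)
3: 13  (via 8)
2: 23  (via 4)
5: 24  (via 8)
0: 28  (via 2)
1: 32  (via 2)
9: 34  (via 5)
10: 50  (via 0)
6: 58  (via 9)
Shortest route: 8 → 5 → 9 → 6 = 58 m.

58 m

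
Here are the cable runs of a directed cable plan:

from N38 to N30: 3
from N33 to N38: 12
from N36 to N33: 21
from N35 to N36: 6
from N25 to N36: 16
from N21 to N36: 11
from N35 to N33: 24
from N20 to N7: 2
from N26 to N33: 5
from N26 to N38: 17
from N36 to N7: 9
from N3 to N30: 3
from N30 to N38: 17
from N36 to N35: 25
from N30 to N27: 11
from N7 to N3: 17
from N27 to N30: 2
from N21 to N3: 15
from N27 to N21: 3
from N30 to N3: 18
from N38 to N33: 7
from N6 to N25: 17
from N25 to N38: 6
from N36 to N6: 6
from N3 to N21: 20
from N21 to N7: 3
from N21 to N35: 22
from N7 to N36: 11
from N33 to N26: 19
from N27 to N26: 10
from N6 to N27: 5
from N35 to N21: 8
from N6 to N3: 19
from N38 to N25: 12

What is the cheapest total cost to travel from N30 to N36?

25

Candidate routes:
N30 → N27 → N21 → N35 → N36: 11+3+22+6 = 42
N30 → N27 → N21 → N7 → N36: 11+3+3+11 = 28
N30 → N27 → N21 → N36: 11+3+11 = 25
N30 → N38 → N25 → N36: 17+12+16 = 45
Cheapest is N30 → N27 → N21 → N36 at 25.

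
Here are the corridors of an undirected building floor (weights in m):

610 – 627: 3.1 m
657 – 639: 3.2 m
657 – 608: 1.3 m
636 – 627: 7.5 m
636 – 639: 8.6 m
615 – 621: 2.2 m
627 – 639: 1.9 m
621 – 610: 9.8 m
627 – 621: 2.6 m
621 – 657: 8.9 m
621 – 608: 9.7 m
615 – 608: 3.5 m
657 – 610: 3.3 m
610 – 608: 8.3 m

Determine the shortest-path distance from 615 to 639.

Settle nodes by increasing distance from 615:
615: 0
621: 2.2  (via 615)
608: 3.5  (via 615)
627: 4.8  (via 621)
657: 4.8  (via 608)
639: 6.7  (via 627)
Shortest route: 615 → 621 → 627 → 639 = 6.7 m.

6.7 m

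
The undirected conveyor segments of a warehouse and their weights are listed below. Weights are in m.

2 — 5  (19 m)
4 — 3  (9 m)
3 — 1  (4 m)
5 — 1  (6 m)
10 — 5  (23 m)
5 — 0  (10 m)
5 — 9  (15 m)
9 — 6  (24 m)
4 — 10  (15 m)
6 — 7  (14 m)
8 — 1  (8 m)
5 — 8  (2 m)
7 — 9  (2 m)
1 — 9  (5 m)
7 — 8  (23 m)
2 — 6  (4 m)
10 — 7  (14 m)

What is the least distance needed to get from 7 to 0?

Running Dijkstra from 7:
7: 0
9: 2  (via 7)
1: 7  (via 9)
3: 11  (via 1)
5: 13  (via 1)
6: 14  (via 7)
10: 14  (via 7)
8: 15  (via 1)
2: 18  (via 6)
4: 20  (via 3)
0: 23  (via 5)
Shortest route: 7–9–1–5–0 = 23 m.

23 m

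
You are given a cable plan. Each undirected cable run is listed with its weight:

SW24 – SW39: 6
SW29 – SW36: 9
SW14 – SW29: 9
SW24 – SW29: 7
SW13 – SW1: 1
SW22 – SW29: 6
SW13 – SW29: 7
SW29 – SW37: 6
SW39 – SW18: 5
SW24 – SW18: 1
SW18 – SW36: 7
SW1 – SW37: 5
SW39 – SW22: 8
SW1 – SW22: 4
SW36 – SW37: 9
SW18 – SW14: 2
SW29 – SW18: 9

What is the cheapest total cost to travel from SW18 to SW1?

Enumerating some paths:
SW18–SW39–SW22–SW1: 5+8+4 = 17
SW18–SW24–SW29–SW13–SW1: 1+7+7+1 = 16
The minimum is 16 via SW18–SW24–SW29–SW13–SW1.

16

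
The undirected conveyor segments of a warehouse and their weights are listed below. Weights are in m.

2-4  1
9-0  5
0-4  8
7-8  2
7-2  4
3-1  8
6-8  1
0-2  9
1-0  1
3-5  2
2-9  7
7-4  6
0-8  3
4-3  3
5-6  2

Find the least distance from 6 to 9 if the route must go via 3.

15 m

Shortest 6→3: 6–5–3 = 4
Best 3 to 9: 3–4–2–9 costing 11
Total via 3: 4 + 11 = 15 m.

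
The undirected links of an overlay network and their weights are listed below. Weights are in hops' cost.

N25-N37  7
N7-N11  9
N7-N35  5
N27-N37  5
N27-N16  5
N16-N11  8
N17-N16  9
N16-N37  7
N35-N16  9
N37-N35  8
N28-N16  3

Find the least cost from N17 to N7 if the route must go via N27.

32 hops' cost

Shortest N17→N27: N17 → N16 → N27 = 14
Best N27 to N7: N27 → N37 → N35 → N7 costing 18
Total via N27: 14 + 18 = 32 hops' cost.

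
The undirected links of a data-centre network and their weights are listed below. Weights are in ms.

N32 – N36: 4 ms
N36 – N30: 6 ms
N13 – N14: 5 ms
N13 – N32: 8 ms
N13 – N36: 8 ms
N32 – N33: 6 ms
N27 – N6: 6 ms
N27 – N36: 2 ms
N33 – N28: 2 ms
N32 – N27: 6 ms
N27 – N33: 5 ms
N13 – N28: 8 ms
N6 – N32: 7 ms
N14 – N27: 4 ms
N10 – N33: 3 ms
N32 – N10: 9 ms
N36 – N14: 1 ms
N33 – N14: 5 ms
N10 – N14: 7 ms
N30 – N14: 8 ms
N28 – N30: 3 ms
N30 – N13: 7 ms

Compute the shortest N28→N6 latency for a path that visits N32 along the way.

Best N28 to N32: N28–N33–N32 costing 8
Shortest N32→N6: N32–N6 = 7
Total via N32: 8 + 7 = 15 ms.

15 ms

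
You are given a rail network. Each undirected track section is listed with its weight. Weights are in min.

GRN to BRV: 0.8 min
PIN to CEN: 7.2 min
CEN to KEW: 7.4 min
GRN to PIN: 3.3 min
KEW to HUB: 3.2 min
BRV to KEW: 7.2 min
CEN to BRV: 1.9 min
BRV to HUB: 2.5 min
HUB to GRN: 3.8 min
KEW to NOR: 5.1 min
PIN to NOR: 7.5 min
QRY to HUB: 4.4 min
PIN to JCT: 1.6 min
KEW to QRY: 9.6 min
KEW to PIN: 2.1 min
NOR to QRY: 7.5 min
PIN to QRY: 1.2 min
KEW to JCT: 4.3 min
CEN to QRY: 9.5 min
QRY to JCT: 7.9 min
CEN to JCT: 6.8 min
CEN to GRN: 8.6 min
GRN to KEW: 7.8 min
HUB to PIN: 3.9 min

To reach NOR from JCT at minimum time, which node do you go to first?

PIN

Compare a few routes:
JCT–KEW–NOR: 4.3+5.1 = 9.4
JCT–PIN–KEW–NOR: 1.6+2.1+5.1 = 8.8
JCT–PIN–NOR: 1.6+7.5 = 9.1
JCT–PIN–QRY–NOR: 1.6+1.2+7.5 = 10.3
The minimum is 8.8 min via JCT–PIN–KEW–NOR.
So from JCT the first move is to PIN.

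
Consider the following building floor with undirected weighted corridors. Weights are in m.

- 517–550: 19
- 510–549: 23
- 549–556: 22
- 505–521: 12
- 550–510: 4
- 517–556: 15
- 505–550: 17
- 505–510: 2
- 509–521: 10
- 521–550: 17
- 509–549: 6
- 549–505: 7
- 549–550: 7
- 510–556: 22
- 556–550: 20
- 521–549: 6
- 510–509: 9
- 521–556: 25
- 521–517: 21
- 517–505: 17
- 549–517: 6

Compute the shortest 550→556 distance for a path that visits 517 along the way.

Shortest 550→517: 550–549–517 = 13
Best 517 to 556: 517–556 costing 15
Total via 517: 13 + 15 = 28 m.

28 m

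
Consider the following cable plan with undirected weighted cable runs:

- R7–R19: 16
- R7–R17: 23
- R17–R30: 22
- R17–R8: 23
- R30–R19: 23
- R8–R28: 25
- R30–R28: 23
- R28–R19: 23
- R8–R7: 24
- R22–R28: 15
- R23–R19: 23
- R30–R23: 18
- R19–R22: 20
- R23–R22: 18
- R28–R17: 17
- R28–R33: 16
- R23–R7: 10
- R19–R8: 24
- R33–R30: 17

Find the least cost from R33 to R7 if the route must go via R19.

Shortest R33→R19: R33–R28–R19 = 39
Shortest R19→R7: R19–R7 = 16
Total via R19: 39 + 16 = 55.

55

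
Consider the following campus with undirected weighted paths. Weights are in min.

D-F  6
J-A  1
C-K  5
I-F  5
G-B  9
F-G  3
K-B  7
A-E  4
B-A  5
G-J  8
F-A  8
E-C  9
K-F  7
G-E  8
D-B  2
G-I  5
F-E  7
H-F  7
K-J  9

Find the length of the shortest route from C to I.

17 min

Enumerating some paths:
C - K - F - I: 5+7+5 = 17
C - K - F - G - I: 5+7+3+5 = 20
C - E - G - I: 9+8+5 = 22
C - E - F - I: 9+7+5 = 21
Cheapest is C - K - F - I at 17 min.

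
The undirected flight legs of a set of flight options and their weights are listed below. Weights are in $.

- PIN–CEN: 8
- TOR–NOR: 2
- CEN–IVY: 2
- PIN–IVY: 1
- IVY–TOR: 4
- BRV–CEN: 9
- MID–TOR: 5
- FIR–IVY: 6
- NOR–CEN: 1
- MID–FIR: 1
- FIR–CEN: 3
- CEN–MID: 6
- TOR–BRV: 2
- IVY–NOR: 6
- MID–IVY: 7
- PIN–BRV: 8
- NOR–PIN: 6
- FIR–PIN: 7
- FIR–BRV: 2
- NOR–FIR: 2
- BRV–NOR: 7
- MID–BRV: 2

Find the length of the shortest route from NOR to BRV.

$4

Enumerating some paths:
NOR → CEN → FIR → BRV: 1+3+2 = 6
NOR → TOR → BRV: 2+2 = 4
NOR → FIR → MID → BRV: 2+1+2 = 5
NOR → CEN → FIR → MID → BRV: 1+3+1+2 = 7
Cheapest is NOR → TOR → BRV at $4.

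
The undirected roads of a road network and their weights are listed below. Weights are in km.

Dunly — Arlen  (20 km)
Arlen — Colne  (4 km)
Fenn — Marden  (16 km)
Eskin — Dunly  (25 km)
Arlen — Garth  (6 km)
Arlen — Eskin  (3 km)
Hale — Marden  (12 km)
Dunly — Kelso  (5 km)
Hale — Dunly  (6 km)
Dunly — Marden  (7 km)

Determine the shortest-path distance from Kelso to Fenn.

Shortest distances from Kelso:
Kelso: 0
Dunly: 5  (via Kelso)
Hale: 11  (via Dunly)
Marden: 12  (via Dunly)
Arlen: 25  (via Dunly)
Fenn: 28  (via Marden)
Shortest route: Kelso → Dunly → Marden → Fenn = 28 km.

28 km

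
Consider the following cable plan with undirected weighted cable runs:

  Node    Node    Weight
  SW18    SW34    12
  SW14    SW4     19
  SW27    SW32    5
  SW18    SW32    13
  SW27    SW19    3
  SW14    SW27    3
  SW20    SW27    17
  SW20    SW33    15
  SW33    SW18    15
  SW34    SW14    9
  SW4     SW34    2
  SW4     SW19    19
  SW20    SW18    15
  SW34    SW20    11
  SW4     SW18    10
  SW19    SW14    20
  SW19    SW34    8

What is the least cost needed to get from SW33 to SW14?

Enumerating some paths:
SW33 → SW18 → SW32 → SW27 → SW14: 15+13+5+3 = 36
SW33 → SW18 → SW4 → SW34 → SW14: 15+10+2+9 = 36
SW33 → SW20 → SW34 → SW14: 15+11+9 = 35
The minimum is 35 via SW33 → SW20 → SW34 → SW14.

35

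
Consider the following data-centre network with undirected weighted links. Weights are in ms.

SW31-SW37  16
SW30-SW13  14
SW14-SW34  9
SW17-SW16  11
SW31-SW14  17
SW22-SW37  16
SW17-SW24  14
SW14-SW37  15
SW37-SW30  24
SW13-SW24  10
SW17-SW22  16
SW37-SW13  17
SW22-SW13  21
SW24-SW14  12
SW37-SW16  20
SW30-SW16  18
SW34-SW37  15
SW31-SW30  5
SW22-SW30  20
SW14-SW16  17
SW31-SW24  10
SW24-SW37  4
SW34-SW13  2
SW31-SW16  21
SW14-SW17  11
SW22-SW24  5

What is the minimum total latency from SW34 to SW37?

Enumerating some paths:
SW34 - SW13 - SW37: 2+17 = 19
SW34 - SW13 - SW24 - SW37: 2+10+4 = 16
SW34 - SW37: 15 = 15
SW34 - SW14 - SW37: 9+15 = 24
The minimum is 15 ms via SW34 - SW37.

15 ms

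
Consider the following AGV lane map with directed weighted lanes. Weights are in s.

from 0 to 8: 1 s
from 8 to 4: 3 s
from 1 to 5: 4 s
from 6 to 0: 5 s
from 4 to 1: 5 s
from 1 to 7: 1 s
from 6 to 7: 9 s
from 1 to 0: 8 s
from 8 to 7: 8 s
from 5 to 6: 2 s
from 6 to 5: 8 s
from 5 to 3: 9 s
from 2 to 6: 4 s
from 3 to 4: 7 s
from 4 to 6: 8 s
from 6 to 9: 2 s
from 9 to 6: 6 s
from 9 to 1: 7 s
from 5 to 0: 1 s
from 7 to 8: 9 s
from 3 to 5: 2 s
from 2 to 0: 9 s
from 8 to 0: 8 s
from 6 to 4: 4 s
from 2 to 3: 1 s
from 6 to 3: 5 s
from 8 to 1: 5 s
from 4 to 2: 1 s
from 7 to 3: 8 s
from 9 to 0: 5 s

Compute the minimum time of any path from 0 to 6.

9 s

Compare a few routes:
0–8–4–2–3–5–6: 1+3+1+1+2+2 = 10
0–8–4–2–6: 1+3+1+4 = 9
The minimum is 9 s via 0–8–4–2–6.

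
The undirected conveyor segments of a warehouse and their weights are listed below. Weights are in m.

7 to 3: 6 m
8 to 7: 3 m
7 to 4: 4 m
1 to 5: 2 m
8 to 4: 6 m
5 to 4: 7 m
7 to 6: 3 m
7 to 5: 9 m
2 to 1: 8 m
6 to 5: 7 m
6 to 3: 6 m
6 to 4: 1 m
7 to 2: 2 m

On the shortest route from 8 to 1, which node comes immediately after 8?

7

Compare a few routes:
8 → 7 → 6 → 5 → 1: 3+3+7+2 = 15
8 → 7 → 2 → 1: 3+2+8 = 13
8 → 7 → 5 → 1: 3+9+2 = 14
Cheapest is 8 → 7 → 2 → 1 at 13 m.
So from 8 the first move is to 7.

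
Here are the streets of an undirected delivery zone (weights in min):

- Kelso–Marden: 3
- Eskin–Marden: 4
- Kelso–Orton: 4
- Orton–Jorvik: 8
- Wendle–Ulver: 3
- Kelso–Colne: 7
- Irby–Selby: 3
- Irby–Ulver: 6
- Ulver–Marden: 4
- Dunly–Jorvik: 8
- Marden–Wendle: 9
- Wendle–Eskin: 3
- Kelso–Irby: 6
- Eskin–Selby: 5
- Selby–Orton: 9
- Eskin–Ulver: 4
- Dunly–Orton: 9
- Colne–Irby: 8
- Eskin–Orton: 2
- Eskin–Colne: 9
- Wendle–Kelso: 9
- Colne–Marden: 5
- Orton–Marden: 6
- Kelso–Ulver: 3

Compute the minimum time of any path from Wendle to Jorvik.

Enumerating some paths:
Wendle → Ulver → Kelso → Orton → Jorvik: 3+3+4+8 = 18
Wendle → Eskin → Orton → Jorvik: 3+2+8 = 13
Wendle → Ulver → Eskin → Orton → Jorvik: 3+4+2+8 = 17
The minimum is 13 min via Wendle → Eskin → Orton → Jorvik.

13 min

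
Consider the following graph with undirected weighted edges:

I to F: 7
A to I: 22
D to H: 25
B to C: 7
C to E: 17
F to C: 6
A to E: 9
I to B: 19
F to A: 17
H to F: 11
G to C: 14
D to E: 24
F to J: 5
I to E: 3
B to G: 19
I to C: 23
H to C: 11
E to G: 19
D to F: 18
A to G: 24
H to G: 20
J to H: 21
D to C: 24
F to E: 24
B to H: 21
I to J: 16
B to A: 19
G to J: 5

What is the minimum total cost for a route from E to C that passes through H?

Shortest E→H: E → I → F → H = 21
Shortest H→C: H → C = 11
Total via H: 21 + 11 = 32.

32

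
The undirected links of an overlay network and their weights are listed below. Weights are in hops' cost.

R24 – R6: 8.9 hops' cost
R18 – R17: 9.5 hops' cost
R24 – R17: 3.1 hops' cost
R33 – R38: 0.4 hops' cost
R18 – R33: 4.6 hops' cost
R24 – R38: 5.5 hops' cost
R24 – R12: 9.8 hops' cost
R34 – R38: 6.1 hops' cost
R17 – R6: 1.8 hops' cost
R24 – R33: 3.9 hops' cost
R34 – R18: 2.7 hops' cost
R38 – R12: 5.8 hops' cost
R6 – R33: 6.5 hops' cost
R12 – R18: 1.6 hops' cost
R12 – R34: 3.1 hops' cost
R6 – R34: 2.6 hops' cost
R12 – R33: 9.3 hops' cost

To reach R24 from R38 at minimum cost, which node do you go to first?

Enumerating some paths:
R38–R33–R24: 0.4+3.9 = 4.3
R38–R24: 5.5 = 5.5
The minimum is 4.3 hops' cost via R38–R33–R24.
So from R38 the first move is to R33.

R33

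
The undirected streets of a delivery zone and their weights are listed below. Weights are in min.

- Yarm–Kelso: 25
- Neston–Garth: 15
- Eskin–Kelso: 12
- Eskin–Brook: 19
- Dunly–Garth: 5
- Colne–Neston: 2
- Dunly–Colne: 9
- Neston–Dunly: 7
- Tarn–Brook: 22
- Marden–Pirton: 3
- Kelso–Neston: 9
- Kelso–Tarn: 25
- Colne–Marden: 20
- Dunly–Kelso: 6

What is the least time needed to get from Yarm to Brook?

Shortest distances from Yarm:
Yarm: 0
Kelso: 25  (via Yarm)
Dunly: 31  (via Kelso)
Neston: 34  (via Kelso)
Colne: 36  (via Neston)
Garth: 36  (via Dunly)
Eskin: 37  (via Kelso)
Tarn: 50  (via Kelso)
Marden: 56  (via Colne)
Brook: 56  (via Eskin)
Shortest route: Yarm → Kelso → Eskin → Brook = 56 min.

56 min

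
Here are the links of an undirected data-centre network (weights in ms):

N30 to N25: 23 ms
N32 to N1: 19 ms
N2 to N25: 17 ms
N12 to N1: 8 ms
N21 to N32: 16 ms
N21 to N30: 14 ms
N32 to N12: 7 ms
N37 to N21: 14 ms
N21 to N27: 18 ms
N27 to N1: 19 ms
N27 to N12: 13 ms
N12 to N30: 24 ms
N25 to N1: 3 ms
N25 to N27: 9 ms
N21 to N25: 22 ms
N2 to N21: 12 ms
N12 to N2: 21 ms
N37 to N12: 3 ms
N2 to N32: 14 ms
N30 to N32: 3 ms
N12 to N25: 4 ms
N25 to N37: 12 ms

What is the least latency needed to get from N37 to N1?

Compare a few routes:
N37 → N25 → N1: 12+3 = 15
N37 → N12 → N1: 3+8 = 11
N37 → N12 → N25 → N1: 3+4+3 = 10
The minimum is 10 ms via N37 → N12 → N25 → N1.

10 ms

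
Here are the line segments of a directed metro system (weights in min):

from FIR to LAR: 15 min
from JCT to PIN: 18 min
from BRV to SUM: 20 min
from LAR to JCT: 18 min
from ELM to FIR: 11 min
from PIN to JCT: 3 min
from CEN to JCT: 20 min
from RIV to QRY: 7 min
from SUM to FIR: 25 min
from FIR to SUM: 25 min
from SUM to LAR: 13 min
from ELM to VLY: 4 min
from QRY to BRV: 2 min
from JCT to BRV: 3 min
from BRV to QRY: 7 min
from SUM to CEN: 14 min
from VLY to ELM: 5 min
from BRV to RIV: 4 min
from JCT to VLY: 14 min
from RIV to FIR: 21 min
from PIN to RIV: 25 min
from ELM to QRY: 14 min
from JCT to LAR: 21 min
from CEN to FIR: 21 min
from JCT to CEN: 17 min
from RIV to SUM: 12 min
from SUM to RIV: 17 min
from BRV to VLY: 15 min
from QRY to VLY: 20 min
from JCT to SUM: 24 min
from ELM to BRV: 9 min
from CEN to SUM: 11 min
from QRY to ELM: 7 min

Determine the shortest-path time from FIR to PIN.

51 min

Enumerating some paths:
FIR → SUM → LAR → JCT → PIN: 25+13+18+18 = 74
FIR → LAR → JCT → PIN: 15+18+18 = 51
The minimum is 51 min via FIR → LAR → JCT → PIN.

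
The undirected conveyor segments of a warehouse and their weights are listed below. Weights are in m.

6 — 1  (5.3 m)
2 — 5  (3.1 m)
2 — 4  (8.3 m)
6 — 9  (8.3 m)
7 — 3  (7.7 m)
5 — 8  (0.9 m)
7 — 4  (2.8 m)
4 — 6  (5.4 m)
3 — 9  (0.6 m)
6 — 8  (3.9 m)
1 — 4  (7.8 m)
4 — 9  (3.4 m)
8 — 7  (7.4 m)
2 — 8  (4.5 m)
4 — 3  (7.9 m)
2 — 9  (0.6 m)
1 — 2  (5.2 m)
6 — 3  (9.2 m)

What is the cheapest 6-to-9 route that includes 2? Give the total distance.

Best 6 to 2: 6–8–5–2 costing 7.9
Shortest 2→9: 2–9 = 0.6
Total via 2: 7.9 + 0.6 = 8.5 m.

8.5 m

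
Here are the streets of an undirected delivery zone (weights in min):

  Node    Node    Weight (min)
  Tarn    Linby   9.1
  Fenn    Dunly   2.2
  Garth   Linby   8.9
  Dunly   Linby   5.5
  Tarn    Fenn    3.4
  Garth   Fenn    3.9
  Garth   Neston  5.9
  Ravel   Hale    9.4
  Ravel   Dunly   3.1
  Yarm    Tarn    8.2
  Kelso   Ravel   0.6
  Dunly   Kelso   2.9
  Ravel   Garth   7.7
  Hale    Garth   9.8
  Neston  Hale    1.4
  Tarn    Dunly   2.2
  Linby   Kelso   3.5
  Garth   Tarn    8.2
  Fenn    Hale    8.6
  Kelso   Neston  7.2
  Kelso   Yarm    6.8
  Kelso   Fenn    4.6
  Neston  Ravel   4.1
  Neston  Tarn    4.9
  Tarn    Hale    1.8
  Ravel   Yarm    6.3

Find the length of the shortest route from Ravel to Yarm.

Settle nodes by increasing distance from Ravel:
Ravel: 0
Kelso: 0.6  (via Ravel)
Dunly: 3.1  (via Ravel)
Linby: 4.1  (via Kelso)
Neston: 4.1  (via Ravel)
Fenn: 5.2  (via Kelso)
Tarn: 5.3  (via Dunly)
Hale: 5.5  (via Neston)
Yarm: 6.3  (via Ravel)
Shortest route: Ravel–Yarm = 6.3 min.

6.3 min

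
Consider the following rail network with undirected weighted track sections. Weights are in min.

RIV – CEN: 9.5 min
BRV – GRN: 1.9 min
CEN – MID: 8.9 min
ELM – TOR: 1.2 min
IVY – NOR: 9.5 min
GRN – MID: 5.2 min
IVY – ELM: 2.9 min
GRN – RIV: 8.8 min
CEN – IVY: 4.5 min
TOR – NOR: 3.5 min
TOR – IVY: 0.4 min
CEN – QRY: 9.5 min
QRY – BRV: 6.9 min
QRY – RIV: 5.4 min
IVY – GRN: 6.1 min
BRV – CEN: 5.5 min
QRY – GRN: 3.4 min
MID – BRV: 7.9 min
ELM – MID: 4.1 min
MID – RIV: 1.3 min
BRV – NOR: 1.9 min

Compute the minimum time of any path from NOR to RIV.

10.1 min

Enumerating some paths:
NOR - TOR - ELM - MID - RIV: 3.5+1.2+4.1+1.3 = 10.1
NOR - TOR - IVY - ELM - MID - RIV: 3.5+0.4+2.9+4.1+1.3 = 12.2
NOR - BRV - GRN - MID - RIV: 1.9+1.9+5.2+1.3 = 10.3
NOR - BRV - MID - RIV: 1.9+7.9+1.3 = 11.1
Cheapest is NOR - TOR - ELM - MID - RIV at 10.1 min.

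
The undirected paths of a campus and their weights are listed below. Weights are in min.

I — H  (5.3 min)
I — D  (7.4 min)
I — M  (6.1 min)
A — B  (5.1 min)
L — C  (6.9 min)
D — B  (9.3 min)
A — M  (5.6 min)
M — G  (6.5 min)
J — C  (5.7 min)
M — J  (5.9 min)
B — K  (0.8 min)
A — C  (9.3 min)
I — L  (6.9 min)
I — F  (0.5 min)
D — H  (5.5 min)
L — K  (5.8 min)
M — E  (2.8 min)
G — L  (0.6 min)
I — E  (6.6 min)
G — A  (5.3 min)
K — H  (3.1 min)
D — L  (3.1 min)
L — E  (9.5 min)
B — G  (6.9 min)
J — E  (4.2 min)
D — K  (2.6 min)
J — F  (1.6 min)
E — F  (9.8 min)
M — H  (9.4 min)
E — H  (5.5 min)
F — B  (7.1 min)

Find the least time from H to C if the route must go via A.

18.3 min

Best H to A: H → K → B → A costing 9
Shortest A→C: A → C = 9.3
Total via A: 9 + 9.3 = 18.3 min.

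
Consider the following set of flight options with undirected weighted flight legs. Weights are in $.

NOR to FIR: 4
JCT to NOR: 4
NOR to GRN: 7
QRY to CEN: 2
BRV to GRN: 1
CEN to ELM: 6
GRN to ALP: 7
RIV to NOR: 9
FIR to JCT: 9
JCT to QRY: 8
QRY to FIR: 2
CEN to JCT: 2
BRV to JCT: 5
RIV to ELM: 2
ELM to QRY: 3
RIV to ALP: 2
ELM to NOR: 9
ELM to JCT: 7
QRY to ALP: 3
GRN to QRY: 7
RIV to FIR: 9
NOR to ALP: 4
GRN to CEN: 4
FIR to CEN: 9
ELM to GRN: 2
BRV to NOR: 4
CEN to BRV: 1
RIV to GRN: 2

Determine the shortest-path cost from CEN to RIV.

$4

Compare a few routes:
CEN → BRV → GRN → ELM → RIV: 1+1+2+2 = 6
CEN → GRN → RIV: 4+2 = 6
CEN → BRV → GRN → RIV: 1+1+2 = 4
Cheapest is CEN → BRV → GRN → RIV at $4.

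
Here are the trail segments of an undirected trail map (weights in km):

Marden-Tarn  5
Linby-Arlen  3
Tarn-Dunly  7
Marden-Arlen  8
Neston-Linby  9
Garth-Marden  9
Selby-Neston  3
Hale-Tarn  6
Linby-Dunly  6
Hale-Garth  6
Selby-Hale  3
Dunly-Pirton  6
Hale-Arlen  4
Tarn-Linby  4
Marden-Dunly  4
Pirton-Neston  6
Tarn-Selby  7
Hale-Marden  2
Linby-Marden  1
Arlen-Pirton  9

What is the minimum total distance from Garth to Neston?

Enumerating some paths:
Garth - Marden - Hale - Selby - Neston: 9+2+3+3 = 17
Garth - Hale - Selby - Neston: 6+3+3 = 12
The minimum is 12 km via Garth - Hale - Selby - Neston.

12 km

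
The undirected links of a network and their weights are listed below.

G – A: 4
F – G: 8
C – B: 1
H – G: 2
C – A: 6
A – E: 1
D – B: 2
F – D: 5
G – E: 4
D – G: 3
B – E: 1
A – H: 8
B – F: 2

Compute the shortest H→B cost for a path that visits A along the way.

Best H to A: H–G–A costing 6
Best A to B: A–E–B costing 2
Total via A: 6 + 2 = 8.

8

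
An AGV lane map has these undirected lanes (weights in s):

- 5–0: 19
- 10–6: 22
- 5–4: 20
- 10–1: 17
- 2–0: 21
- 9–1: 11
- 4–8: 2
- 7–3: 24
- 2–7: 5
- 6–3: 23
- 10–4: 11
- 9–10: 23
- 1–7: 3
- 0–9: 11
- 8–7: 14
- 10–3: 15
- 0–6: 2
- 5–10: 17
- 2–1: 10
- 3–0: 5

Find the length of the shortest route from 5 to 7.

Settle nodes by increasing distance from 5:
5: 0
10: 17  (via 5)
0: 19  (via 5)
4: 20  (via 5)
6: 21  (via 0)
8: 22  (via 4)
3: 24  (via 0)
9: 30  (via 0)
1: 34  (via 10)
7: 36  (via 8)
Shortest route: 5 → 4 → 8 → 7 = 36 s.

36 s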